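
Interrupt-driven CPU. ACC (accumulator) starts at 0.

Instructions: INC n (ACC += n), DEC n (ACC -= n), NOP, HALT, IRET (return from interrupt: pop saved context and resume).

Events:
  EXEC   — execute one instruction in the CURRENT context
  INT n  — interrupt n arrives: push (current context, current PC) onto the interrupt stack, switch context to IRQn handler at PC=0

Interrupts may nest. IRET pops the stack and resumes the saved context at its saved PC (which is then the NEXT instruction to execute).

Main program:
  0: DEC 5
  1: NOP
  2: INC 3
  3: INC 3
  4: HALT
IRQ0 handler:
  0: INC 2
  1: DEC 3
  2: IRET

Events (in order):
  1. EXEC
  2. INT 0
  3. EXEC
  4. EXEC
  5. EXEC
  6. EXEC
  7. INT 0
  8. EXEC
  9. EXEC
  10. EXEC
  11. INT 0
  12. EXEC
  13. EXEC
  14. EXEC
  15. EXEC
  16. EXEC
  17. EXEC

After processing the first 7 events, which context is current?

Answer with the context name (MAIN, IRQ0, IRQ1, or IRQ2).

Answer: IRQ0

Derivation:
Event 1 (EXEC): [MAIN] PC=0: DEC 5 -> ACC=-5
Event 2 (INT 0): INT 0 arrives: push (MAIN, PC=1), enter IRQ0 at PC=0 (depth now 1)
Event 3 (EXEC): [IRQ0] PC=0: INC 2 -> ACC=-3
Event 4 (EXEC): [IRQ0] PC=1: DEC 3 -> ACC=-6
Event 5 (EXEC): [IRQ0] PC=2: IRET -> resume MAIN at PC=1 (depth now 0)
Event 6 (EXEC): [MAIN] PC=1: NOP
Event 7 (INT 0): INT 0 arrives: push (MAIN, PC=2), enter IRQ0 at PC=0 (depth now 1)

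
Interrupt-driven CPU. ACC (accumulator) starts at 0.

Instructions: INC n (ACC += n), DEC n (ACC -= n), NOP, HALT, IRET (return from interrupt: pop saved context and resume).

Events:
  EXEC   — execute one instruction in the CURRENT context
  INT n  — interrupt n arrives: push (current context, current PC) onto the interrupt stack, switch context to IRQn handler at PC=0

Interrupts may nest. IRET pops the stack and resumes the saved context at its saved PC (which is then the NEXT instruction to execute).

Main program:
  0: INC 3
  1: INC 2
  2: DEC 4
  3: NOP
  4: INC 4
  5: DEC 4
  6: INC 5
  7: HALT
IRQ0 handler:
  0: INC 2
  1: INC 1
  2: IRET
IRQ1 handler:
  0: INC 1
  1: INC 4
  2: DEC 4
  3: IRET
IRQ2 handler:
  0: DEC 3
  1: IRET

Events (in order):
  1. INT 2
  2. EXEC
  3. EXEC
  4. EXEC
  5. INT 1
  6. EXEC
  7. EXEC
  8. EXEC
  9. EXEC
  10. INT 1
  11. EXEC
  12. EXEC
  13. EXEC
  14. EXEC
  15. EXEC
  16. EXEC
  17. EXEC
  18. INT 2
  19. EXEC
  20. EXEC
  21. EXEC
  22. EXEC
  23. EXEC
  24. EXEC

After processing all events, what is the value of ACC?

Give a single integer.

Answer: 2

Derivation:
Event 1 (INT 2): INT 2 arrives: push (MAIN, PC=0), enter IRQ2 at PC=0 (depth now 1)
Event 2 (EXEC): [IRQ2] PC=0: DEC 3 -> ACC=-3
Event 3 (EXEC): [IRQ2] PC=1: IRET -> resume MAIN at PC=0 (depth now 0)
Event 4 (EXEC): [MAIN] PC=0: INC 3 -> ACC=0
Event 5 (INT 1): INT 1 arrives: push (MAIN, PC=1), enter IRQ1 at PC=0 (depth now 1)
Event 6 (EXEC): [IRQ1] PC=0: INC 1 -> ACC=1
Event 7 (EXEC): [IRQ1] PC=1: INC 4 -> ACC=5
Event 8 (EXEC): [IRQ1] PC=2: DEC 4 -> ACC=1
Event 9 (EXEC): [IRQ1] PC=3: IRET -> resume MAIN at PC=1 (depth now 0)
Event 10 (INT 1): INT 1 arrives: push (MAIN, PC=1), enter IRQ1 at PC=0 (depth now 1)
Event 11 (EXEC): [IRQ1] PC=0: INC 1 -> ACC=2
Event 12 (EXEC): [IRQ1] PC=1: INC 4 -> ACC=6
Event 13 (EXEC): [IRQ1] PC=2: DEC 4 -> ACC=2
Event 14 (EXEC): [IRQ1] PC=3: IRET -> resume MAIN at PC=1 (depth now 0)
Event 15 (EXEC): [MAIN] PC=1: INC 2 -> ACC=4
Event 16 (EXEC): [MAIN] PC=2: DEC 4 -> ACC=0
Event 17 (EXEC): [MAIN] PC=3: NOP
Event 18 (INT 2): INT 2 arrives: push (MAIN, PC=4), enter IRQ2 at PC=0 (depth now 1)
Event 19 (EXEC): [IRQ2] PC=0: DEC 3 -> ACC=-3
Event 20 (EXEC): [IRQ2] PC=1: IRET -> resume MAIN at PC=4 (depth now 0)
Event 21 (EXEC): [MAIN] PC=4: INC 4 -> ACC=1
Event 22 (EXEC): [MAIN] PC=5: DEC 4 -> ACC=-3
Event 23 (EXEC): [MAIN] PC=6: INC 5 -> ACC=2
Event 24 (EXEC): [MAIN] PC=7: HALT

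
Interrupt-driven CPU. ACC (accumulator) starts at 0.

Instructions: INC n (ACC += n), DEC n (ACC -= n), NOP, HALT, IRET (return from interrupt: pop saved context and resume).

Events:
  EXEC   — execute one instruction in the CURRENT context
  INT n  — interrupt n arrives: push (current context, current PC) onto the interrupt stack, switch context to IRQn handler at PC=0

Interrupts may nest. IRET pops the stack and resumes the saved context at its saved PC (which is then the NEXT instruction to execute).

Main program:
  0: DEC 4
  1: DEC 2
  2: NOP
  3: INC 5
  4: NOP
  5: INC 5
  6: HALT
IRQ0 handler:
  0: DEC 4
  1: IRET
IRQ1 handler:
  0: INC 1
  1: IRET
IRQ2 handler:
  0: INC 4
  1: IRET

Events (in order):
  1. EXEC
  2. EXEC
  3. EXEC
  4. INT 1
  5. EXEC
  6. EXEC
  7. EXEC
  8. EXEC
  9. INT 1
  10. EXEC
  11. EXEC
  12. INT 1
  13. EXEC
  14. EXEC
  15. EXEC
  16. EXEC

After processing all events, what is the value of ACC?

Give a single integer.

Event 1 (EXEC): [MAIN] PC=0: DEC 4 -> ACC=-4
Event 2 (EXEC): [MAIN] PC=1: DEC 2 -> ACC=-6
Event 3 (EXEC): [MAIN] PC=2: NOP
Event 4 (INT 1): INT 1 arrives: push (MAIN, PC=3), enter IRQ1 at PC=0 (depth now 1)
Event 5 (EXEC): [IRQ1] PC=0: INC 1 -> ACC=-5
Event 6 (EXEC): [IRQ1] PC=1: IRET -> resume MAIN at PC=3 (depth now 0)
Event 7 (EXEC): [MAIN] PC=3: INC 5 -> ACC=0
Event 8 (EXEC): [MAIN] PC=4: NOP
Event 9 (INT 1): INT 1 arrives: push (MAIN, PC=5), enter IRQ1 at PC=0 (depth now 1)
Event 10 (EXEC): [IRQ1] PC=0: INC 1 -> ACC=1
Event 11 (EXEC): [IRQ1] PC=1: IRET -> resume MAIN at PC=5 (depth now 0)
Event 12 (INT 1): INT 1 arrives: push (MAIN, PC=5), enter IRQ1 at PC=0 (depth now 1)
Event 13 (EXEC): [IRQ1] PC=0: INC 1 -> ACC=2
Event 14 (EXEC): [IRQ1] PC=1: IRET -> resume MAIN at PC=5 (depth now 0)
Event 15 (EXEC): [MAIN] PC=5: INC 5 -> ACC=7
Event 16 (EXEC): [MAIN] PC=6: HALT

Answer: 7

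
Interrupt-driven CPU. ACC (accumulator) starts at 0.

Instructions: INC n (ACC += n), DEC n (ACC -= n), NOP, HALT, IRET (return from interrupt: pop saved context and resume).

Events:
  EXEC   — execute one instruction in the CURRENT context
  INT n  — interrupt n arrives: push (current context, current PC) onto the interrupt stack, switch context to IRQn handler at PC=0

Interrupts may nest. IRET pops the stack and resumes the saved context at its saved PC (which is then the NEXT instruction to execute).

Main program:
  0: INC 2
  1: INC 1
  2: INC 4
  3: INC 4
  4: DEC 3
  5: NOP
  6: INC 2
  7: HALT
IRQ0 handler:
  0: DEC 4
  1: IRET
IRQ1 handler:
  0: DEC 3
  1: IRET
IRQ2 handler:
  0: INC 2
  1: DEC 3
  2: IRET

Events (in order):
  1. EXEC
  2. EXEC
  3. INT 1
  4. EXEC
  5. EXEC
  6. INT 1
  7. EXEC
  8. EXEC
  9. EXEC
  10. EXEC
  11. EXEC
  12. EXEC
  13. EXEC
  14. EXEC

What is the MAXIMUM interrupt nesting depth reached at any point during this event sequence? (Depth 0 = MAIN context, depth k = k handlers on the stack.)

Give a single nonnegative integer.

Answer: 1

Derivation:
Event 1 (EXEC): [MAIN] PC=0: INC 2 -> ACC=2 [depth=0]
Event 2 (EXEC): [MAIN] PC=1: INC 1 -> ACC=3 [depth=0]
Event 3 (INT 1): INT 1 arrives: push (MAIN, PC=2), enter IRQ1 at PC=0 (depth now 1) [depth=1]
Event 4 (EXEC): [IRQ1] PC=0: DEC 3 -> ACC=0 [depth=1]
Event 5 (EXEC): [IRQ1] PC=1: IRET -> resume MAIN at PC=2 (depth now 0) [depth=0]
Event 6 (INT 1): INT 1 arrives: push (MAIN, PC=2), enter IRQ1 at PC=0 (depth now 1) [depth=1]
Event 7 (EXEC): [IRQ1] PC=0: DEC 3 -> ACC=-3 [depth=1]
Event 8 (EXEC): [IRQ1] PC=1: IRET -> resume MAIN at PC=2 (depth now 0) [depth=0]
Event 9 (EXEC): [MAIN] PC=2: INC 4 -> ACC=1 [depth=0]
Event 10 (EXEC): [MAIN] PC=3: INC 4 -> ACC=5 [depth=0]
Event 11 (EXEC): [MAIN] PC=4: DEC 3 -> ACC=2 [depth=0]
Event 12 (EXEC): [MAIN] PC=5: NOP [depth=0]
Event 13 (EXEC): [MAIN] PC=6: INC 2 -> ACC=4 [depth=0]
Event 14 (EXEC): [MAIN] PC=7: HALT [depth=0]
Max depth observed: 1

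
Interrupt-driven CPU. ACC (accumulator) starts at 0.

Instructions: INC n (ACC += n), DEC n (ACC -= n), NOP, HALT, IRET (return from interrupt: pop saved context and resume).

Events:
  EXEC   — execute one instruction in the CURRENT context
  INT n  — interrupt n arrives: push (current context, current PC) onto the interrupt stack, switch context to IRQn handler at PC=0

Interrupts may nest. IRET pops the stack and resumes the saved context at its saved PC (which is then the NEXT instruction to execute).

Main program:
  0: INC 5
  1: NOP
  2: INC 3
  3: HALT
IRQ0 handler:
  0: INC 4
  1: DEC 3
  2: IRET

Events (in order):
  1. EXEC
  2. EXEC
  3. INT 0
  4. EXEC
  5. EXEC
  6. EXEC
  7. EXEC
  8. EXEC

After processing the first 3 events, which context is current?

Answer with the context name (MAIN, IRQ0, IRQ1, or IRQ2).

Event 1 (EXEC): [MAIN] PC=0: INC 5 -> ACC=5
Event 2 (EXEC): [MAIN] PC=1: NOP
Event 3 (INT 0): INT 0 arrives: push (MAIN, PC=2), enter IRQ0 at PC=0 (depth now 1)

Answer: IRQ0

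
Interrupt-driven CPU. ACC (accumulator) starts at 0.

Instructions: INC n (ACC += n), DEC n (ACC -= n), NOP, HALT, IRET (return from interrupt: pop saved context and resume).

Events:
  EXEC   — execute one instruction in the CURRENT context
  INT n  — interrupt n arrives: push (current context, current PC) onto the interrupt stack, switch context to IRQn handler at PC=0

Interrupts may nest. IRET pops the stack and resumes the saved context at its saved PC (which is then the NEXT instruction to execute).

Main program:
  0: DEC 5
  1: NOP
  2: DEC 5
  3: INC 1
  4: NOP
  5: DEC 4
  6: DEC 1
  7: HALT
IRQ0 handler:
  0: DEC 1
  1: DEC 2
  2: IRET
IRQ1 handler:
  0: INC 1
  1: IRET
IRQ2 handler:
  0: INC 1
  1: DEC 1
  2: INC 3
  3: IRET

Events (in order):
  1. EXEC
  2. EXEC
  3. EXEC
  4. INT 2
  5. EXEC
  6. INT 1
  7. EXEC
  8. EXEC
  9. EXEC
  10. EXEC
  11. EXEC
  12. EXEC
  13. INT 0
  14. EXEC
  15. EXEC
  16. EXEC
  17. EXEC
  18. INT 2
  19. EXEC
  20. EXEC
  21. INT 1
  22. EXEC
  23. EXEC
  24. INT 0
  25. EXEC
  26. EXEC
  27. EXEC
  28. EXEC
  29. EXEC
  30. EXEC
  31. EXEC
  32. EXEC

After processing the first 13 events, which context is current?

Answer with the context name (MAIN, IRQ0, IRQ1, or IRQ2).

Answer: IRQ0

Derivation:
Event 1 (EXEC): [MAIN] PC=0: DEC 5 -> ACC=-5
Event 2 (EXEC): [MAIN] PC=1: NOP
Event 3 (EXEC): [MAIN] PC=2: DEC 5 -> ACC=-10
Event 4 (INT 2): INT 2 arrives: push (MAIN, PC=3), enter IRQ2 at PC=0 (depth now 1)
Event 5 (EXEC): [IRQ2] PC=0: INC 1 -> ACC=-9
Event 6 (INT 1): INT 1 arrives: push (IRQ2, PC=1), enter IRQ1 at PC=0 (depth now 2)
Event 7 (EXEC): [IRQ1] PC=0: INC 1 -> ACC=-8
Event 8 (EXEC): [IRQ1] PC=1: IRET -> resume IRQ2 at PC=1 (depth now 1)
Event 9 (EXEC): [IRQ2] PC=1: DEC 1 -> ACC=-9
Event 10 (EXEC): [IRQ2] PC=2: INC 3 -> ACC=-6
Event 11 (EXEC): [IRQ2] PC=3: IRET -> resume MAIN at PC=3 (depth now 0)
Event 12 (EXEC): [MAIN] PC=3: INC 1 -> ACC=-5
Event 13 (INT 0): INT 0 arrives: push (MAIN, PC=4), enter IRQ0 at PC=0 (depth now 1)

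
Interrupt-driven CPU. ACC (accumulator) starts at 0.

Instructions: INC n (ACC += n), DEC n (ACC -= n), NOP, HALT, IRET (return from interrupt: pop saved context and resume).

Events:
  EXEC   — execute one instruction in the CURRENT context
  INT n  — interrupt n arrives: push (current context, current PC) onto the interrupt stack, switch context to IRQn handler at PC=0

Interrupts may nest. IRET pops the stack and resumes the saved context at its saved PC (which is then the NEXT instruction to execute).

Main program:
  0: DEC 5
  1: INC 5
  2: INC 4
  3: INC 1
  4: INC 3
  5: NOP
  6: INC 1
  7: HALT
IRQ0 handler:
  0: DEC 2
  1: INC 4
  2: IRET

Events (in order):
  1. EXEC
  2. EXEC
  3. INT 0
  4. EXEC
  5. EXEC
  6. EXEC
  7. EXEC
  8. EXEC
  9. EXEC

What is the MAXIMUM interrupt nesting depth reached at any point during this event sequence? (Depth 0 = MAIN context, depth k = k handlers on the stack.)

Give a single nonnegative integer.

Answer: 1

Derivation:
Event 1 (EXEC): [MAIN] PC=0: DEC 5 -> ACC=-5 [depth=0]
Event 2 (EXEC): [MAIN] PC=1: INC 5 -> ACC=0 [depth=0]
Event 3 (INT 0): INT 0 arrives: push (MAIN, PC=2), enter IRQ0 at PC=0 (depth now 1) [depth=1]
Event 4 (EXEC): [IRQ0] PC=0: DEC 2 -> ACC=-2 [depth=1]
Event 5 (EXEC): [IRQ0] PC=1: INC 4 -> ACC=2 [depth=1]
Event 6 (EXEC): [IRQ0] PC=2: IRET -> resume MAIN at PC=2 (depth now 0) [depth=0]
Event 7 (EXEC): [MAIN] PC=2: INC 4 -> ACC=6 [depth=0]
Event 8 (EXEC): [MAIN] PC=3: INC 1 -> ACC=7 [depth=0]
Event 9 (EXEC): [MAIN] PC=4: INC 3 -> ACC=10 [depth=0]
Max depth observed: 1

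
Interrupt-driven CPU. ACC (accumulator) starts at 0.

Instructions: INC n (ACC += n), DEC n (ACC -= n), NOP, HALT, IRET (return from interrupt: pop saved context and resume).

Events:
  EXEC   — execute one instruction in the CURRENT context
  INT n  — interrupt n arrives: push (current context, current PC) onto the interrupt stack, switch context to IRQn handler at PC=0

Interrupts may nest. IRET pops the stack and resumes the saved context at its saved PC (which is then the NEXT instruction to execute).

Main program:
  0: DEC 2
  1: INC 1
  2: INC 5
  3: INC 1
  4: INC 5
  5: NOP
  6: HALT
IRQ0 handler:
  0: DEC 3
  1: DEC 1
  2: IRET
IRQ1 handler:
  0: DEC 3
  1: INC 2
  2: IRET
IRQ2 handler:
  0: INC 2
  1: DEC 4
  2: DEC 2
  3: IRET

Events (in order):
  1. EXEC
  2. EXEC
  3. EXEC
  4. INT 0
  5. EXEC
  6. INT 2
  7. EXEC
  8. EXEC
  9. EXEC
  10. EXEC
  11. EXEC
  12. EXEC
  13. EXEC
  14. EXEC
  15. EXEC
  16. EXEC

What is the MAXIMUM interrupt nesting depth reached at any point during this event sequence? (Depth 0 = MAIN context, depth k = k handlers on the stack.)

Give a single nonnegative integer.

Event 1 (EXEC): [MAIN] PC=0: DEC 2 -> ACC=-2 [depth=0]
Event 2 (EXEC): [MAIN] PC=1: INC 1 -> ACC=-1 [depth=0]
Event 3 (EXEC): [MAIN] PC=2: INC 5 -> ACC=4 [depth=0]
Event 4 (INT 0): INT 0 arrives: push (MAIN, PC=3), enter IRQ0 at PC=0 (depth now 1) [depth=1]
Event 5 (EXEC): [IRQ0] PC=0: DEC 3 -> ACC=1 [depth=1]
Event 6 (INT 2): INT 2 arrives: push (IRQ0, PC=1), enter IRQ2 at PC=0 (depth now 2) [depth=2]
Event 7 (EXEC): [IRQ2] PC=0: INC 2 -> ACC=3 [depth=2]
Event 8 (EXEC): [IRQ2] PC=1: DEC 4 -> ACC=-1 [depth=2]
Event 9 (EXEC): [IRQ2] PC=2: DEC 2 -> ACC=-3 [depth=2]
Event 10 (EXEC): [IRQ2] PC=3: IRET -> resume IRQ0 at PC=1 (depth now 1) [depth=1]
Event 11 (EXEC): [IRQ0] PC=1: DEC 1 -> ACC=-4 [depth=1]
Event 12 (EXEC): [IRQ0] PC=2: IRET -> resume MAIN at PC=3 (depth now 0) [depth=0]
Event 13 (EXEC): [MAIN] PC=3: INC 1 -> ACC=-3 [depth=0]
Event 14 (EXEC): [MAIN] PC=4: INC 5 -> ACC=2 [depth=0]
Event 15 (EXEC): [MAIN] PC=5: NOP [depth=0]
Event 16 (EXEC): [MAIN] PC=6: HALT [depth=0]
Max depth observed: 2

Answer: 2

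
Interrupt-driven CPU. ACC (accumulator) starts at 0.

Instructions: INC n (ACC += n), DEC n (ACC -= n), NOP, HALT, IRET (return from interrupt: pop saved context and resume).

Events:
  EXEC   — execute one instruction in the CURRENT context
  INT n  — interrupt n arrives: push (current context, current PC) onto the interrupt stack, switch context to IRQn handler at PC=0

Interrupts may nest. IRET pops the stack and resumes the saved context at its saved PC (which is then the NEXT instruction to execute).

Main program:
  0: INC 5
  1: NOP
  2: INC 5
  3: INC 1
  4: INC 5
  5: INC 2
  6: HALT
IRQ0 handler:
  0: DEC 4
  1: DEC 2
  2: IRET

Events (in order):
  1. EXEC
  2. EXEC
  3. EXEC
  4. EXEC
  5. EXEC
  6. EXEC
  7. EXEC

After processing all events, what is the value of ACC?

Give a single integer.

Event 1 (EXEC): [MAIN] PC=0: INC 5 -> ACC=5
Event 2 (EXEC): [MAIN] PC=1: NOP
Event 3 (EXEC): [MAIN] PC=2: INC 5 -> ACC=10
Event 4 (EXEC): [MAIN] PC=3: INC 1 -> ACC=11
Event 5 (EXEC): [MAIN] PC=4: INC 5 -> ACC=16
Event 6 (EXEC): [MAIN] PC=5: INC 2 -> ACC=18
Event 7 (EXEC): [MAIN] PC=6: HALT

Answer: 18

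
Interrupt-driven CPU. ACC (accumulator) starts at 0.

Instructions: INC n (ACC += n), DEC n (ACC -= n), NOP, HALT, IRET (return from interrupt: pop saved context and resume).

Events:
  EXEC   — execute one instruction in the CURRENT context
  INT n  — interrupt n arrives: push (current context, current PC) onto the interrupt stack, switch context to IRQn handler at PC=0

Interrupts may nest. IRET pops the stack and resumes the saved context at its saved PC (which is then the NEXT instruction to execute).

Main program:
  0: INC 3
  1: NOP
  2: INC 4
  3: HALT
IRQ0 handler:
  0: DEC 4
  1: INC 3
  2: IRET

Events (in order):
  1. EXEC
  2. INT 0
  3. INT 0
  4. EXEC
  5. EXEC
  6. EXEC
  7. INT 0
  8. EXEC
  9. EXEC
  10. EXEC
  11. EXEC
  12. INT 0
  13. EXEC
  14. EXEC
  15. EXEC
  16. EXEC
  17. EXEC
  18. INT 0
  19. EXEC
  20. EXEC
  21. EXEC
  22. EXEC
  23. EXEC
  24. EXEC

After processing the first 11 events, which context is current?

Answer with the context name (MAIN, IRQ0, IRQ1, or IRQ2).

Event 1 (EXEC): [MAIN] PC=0: INC 3 -> ACC=3
Event 2 (INT 0): INT 0 arrives: push (MAIN, PC=1), enter IRQ0 at PC=0 (depth now 1)
Event 3 (INT 0): INT 0 arrives: push (IRQ0, PC=0), enter IRQ0 at PC=0 (depth now 2)
Event 4 (EXEC): [IRQ0] PC=0: DEC 4 -> ACC=-1
Event 5 (EXEC): [IRQ0] PC=1: INC 3 -> ACC=2
Event 6 (EXEC): [IRQ0] PC=2: IRET -> resume IRQ0 at PC=0 (depth now 1)
Event 7 (INT 0): INT 0 arrives: push (IRQ0, PC=0), enter IRQ0 at PC=0 (depth now 2)
Event 8 (EXEC): [IRQ0] PC=0: DEC 4 -> ACC=-2
Event 9 (EXEC): [IRQ0] PC=1: INC 3 -> ACC=1
Event 10 (EXEC): [IRQ0] PC=2: IRET -> resume IRQ0 at PC=0 (depth now 1)
Event 11 (EXEC): [IRQ0] PC=0: DEC 4 -> ACC=-3

Answer: IRQ0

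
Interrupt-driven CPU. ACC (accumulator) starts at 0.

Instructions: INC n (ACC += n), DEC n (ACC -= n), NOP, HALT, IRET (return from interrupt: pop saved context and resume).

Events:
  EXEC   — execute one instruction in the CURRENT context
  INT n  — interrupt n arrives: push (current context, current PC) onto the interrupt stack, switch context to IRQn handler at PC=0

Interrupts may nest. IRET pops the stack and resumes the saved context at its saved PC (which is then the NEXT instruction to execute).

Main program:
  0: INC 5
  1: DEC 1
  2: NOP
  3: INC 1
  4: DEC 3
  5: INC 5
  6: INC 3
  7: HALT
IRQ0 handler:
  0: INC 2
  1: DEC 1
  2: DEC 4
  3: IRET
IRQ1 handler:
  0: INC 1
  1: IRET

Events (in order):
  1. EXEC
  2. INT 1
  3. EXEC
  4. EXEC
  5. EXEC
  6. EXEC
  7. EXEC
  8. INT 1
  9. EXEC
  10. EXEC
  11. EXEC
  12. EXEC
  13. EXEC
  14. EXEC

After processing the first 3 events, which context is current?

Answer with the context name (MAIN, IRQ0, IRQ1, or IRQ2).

Event 1 (EXEC): [MAIN] PC=0: INC 5 -> ACC=5
Event 2 (INT 1): INT 1 arrives: push (MAIN, PC=1), enter IRQ1 at PC=0 (depth now 1)
Event 3 (EXEC): [IRQ1] PC=0: INC 1 -> ACC=6

Answer: IRQ1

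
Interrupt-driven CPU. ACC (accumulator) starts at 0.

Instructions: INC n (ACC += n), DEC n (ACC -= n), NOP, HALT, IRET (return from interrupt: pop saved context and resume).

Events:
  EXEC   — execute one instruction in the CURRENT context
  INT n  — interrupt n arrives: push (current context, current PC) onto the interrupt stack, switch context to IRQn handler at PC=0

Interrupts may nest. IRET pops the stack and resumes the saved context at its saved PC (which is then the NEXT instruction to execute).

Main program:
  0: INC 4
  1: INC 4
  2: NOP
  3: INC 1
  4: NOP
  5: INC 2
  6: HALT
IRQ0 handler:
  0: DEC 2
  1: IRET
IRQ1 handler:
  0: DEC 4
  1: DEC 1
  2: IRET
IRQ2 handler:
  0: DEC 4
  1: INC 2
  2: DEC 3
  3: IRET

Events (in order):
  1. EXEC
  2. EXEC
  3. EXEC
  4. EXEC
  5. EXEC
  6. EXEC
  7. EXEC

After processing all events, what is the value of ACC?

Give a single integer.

Answer: 11

Derivation:
Event 1 (EXEC): [MAIN] PC=0: INC 4 -> ACC=4
Event 2 (EXEC): [MAIN] PC=1: INC 4 -> ACC=8
Event 3 (EXEC): [MAIN] PC=2: NOP
Event 4 (EXEC): [MAIN] PC=3: INC 1 -> ACC=9
Event 5 (EXEC): [MAIN] PC=4: NOP
Event 6 (EXEC): [MAIN] PC=5: INC 2 -> ACC=11
Event 7 (EXEC): [MAIN] PC=6: HALT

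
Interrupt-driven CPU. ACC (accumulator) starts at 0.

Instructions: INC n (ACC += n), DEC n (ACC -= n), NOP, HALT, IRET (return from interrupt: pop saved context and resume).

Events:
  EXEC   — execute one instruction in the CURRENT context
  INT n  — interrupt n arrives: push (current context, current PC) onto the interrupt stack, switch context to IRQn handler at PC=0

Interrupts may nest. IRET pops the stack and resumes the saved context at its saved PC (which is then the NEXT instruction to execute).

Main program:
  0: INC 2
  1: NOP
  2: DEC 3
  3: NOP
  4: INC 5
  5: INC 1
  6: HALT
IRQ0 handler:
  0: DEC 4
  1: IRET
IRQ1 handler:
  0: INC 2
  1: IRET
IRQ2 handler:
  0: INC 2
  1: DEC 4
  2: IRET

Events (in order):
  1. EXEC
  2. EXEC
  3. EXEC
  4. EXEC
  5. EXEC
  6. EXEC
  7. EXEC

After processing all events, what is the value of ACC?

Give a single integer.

Answer: 5

Derivation:
Event 1 (EXEC): [MAIN] PC=0: INC 2 -> ACC=2
Event 2 (EXEC): [MAIN] PC=1: NOP
Event 3 (EXEC): [MAIN] PC=2: DEC 3 -> ACC=-1
Event 4 (EXEC): [MAIN] PC=3: NOP
Event 5 (EXEC): [MAIN] PC=4: INC 5 -> ACC=4
Event 6 (EXEC): [MAIN] PC=5: INC 1 -> ACC=5
Event 7 (EXEC): [MAIN] PC=6: HALT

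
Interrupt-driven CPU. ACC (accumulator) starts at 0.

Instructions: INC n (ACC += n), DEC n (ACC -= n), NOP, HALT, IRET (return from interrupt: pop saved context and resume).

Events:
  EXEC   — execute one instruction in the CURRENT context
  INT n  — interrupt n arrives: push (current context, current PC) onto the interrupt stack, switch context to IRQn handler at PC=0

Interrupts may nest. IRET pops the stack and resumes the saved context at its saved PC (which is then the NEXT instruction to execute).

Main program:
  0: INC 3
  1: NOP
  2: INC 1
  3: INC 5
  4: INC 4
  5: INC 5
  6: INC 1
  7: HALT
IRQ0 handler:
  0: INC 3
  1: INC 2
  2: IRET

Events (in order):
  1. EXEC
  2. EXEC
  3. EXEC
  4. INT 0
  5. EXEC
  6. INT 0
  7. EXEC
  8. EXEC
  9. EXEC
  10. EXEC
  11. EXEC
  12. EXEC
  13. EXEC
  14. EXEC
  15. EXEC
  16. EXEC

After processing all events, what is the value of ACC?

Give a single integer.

Event 1 (EXEC): [MAIN] PC=0: INC 3 -> ACC=3
Event 2 (EXEC): [MAIN] PC=1: NOP
Event 3 (EXEC): [MAIN] PC=2: INC 1 -> ACC=4
Event 4 (INT 0): INT 0 arrives: push (MAIN, PC=3), enter IRQ0 at PC=0 (depth now 1)
Event 5 (EXEC): [IRQ0] PC=0: INC 3 -> ACC=7
Event 6 (INT 0): INT 0 arrives: push (IRQ0, PC=1), enter IRQ0 at PC=0 (depth now 2)
Event 7 (EXEC): [IRQ0] PC=0: INC 3 -> ACC=10
Event 8 (EXEC): [IRQ0] PC=1: INC 2 -> ACC=12
Event 9 (EXEC): [IRQ0] PC=2: IRET -> resume IRQ0 at PC=1 (depth now 1)
Event 10 (EXEC): [IRQ0] PC=1: INC 2 -> ACC=14
Event 11 (EXEC): [IRQ0] PC=2: IRET -> resume MAIN at PC=3 (depth now 0)
Event 12 (EXEC): [MAIN] PC=3: INC 5 -> ACC=19
Event 13 (EXEC): [MAIN] PC=4: INC 4 -> ACC=23
Event 14 (EXEC): [MAIN] PC=5: INC 5 -> ACC=28
Event 15 (EXEC): [MAIN] PC=6: INC 1 -> ACC=29
Event 16 (EXEC): [MAIN] PC=7: HALT

Answer: 29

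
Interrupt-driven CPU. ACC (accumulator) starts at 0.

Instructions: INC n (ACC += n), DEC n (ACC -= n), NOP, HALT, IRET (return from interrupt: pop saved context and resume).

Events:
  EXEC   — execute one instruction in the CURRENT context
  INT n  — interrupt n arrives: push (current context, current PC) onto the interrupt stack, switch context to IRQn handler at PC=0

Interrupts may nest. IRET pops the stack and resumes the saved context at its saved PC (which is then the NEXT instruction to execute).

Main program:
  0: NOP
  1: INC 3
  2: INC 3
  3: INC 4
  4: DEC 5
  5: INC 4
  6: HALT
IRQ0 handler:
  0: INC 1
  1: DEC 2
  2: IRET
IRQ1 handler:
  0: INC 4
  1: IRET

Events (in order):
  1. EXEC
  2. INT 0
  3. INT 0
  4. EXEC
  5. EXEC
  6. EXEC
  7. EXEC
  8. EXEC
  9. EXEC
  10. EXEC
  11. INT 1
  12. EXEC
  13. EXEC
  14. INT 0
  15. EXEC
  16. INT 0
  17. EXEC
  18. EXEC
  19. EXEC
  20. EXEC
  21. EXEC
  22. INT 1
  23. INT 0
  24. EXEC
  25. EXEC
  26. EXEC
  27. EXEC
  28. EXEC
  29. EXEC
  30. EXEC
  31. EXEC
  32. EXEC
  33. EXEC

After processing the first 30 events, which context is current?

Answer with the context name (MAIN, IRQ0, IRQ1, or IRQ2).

Answer: MAIN

Derivation:
Event 1 (EXEC): [MAIN] PC=0: NOP
Event 2 (INT 0): INT 0 arrives: push (MAIN, PC=1), enter IRQ0 at PC=0 (depth now 1)
Event 3 (INT 0): INT 0 arrives: push (IRQ0, PC=0), enter IRQ0 at PC=0 (depth now 2)
Event 4 (EXEC): [IRQ0] PC=0: INC 1 -> ACC=1
Event 5 (EXEC): [IRQ0] PC=1: DEC 2 -> ACC=-1
Event 6 (EXEC): [IRQ0] PC=2: IRET -> resume IRQ0 at PC=0 (depth now 1)
Event 7 (EXEC): [IRQ0] PC=0: INC 1 -> ACC=0
Event 8 (EXEC): [IRQ0] PC=1: DEC 2 -> ACC=-2
Event 9 (EXEC): [IRQ0] PC=2: IRET -> resume MAIN at PC=1 (depth now 0)
Event 10 (EXEC): [MAIN] PC=1: INC 3 -> ACC=1
Event 11 (INT 1): INT 1 arrives: push (MAIN, PC=2), enter IRQ1 at PC=0 (depth now 1)
Event 12 (EXEC): [IRQ1] PC=0: INC 4 -> ACC=5
Event 13 (EXEC): [IRQ1] PC=1: IRET -> resume MAIN at PC=2 (depth now 0)
Event 14 (INT 0): INT 0 arrives: push (MAIN, PC=2), enter IRQ0 at PC=0 (depth now 1)
Event 15 (EXEC): [IRQ0] PC=0: INC 1 -> ACC=6
Event 16 (INT 0): INT 0 arrives: push (IRQ0, PC=1), enter IRQ0 at PC=0 (depth now 2)
Event 17 (EXEC): [IRQ0] PC=0: INC 1 -> ACC=7
Event 18 (EXEC): [IRQ0] PC=1: DEC 2 -> ACC=5
Event 19 (EXEC): [IRQ0] PC=2: IRET -> resume IRQ0 at PC=1 (depth now 1)
Event 20 (EXEC): [IRQ0] PC=1: DEC 2 -> ACC=3
Event 21 (EXEC): [IRQ0] PC=2: IRET -> resume MAIN at PC=2 (depth now 0)
Event 22 (INT 1): INT 1 arrives: push (MAIN, PC=2), enter IRQ1 at PC=0 (depth now 1)
Event 23 (INT 0): INT 0 arrives: push (IRQ1, PC=0), enter IRQ0 at PC=0 (depth now 2)
Event 24 (EXEC): [IRQ0] PC=0: INC 1 -> ACC=4
Event 25 (EXEC): [IRQ0] PC=1: DEC 2 -> ACC=2
Event 26 (EXEC): [IRQ0] PC=2: IRET -> resume IRQ1 at PC=0 (depth now 1)
Event 27 (EXEC): [IRQ1] PC=0: INC 4 -> ACC=6
Event 28 (EXEC): [IRQ1] PC=1: IRET -> resume MAIN at PC=2 (depth now 0)
Event 29 (EXEC): [MAIN] PC=2: INC 3 -> ACC=9
Event 30 (EXEC): [MAIN] PC=3: INC 4 -> ACC=13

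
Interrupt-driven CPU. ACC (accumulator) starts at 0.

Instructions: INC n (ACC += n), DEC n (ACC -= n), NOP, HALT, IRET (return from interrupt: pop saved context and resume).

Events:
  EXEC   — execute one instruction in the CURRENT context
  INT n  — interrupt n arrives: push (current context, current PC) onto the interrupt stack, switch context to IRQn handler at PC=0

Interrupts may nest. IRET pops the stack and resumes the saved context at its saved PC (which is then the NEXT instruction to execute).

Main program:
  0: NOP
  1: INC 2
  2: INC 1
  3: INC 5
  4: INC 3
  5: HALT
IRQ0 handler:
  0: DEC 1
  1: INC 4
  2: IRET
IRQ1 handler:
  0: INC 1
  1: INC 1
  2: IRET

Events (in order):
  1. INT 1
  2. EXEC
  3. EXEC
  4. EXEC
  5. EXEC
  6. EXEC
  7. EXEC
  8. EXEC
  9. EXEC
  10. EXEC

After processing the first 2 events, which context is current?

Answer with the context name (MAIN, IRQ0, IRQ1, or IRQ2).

Event 1 (INT 1): INT 1 arrives: push (MAIN, PC=0), enter IRQ1 at PC=0 (depth now 1)
Event 2 (EXEC): [IRQ1] PC=0: INC 1 -> ACC=1

Answer: IRQ1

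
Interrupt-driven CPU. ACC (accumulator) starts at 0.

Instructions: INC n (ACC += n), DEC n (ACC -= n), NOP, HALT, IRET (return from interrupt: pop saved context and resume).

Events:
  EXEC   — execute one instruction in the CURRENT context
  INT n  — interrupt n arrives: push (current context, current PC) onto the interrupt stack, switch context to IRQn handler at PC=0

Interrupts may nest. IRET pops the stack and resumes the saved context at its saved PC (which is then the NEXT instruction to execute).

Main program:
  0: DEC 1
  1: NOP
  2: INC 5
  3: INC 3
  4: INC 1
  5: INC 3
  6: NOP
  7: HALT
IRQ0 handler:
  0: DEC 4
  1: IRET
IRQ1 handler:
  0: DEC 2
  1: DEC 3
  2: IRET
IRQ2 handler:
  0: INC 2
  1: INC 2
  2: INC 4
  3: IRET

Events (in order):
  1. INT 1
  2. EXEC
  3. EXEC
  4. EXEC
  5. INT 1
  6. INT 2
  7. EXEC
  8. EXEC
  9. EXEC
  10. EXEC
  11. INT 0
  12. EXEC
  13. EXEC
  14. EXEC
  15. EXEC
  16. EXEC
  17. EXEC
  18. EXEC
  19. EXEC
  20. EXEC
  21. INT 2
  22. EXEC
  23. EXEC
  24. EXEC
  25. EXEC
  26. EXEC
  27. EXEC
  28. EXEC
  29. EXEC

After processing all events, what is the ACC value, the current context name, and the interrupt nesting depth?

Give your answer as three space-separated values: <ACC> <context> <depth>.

Answer: 13 MAIN 0

Derivation:
Event 1 (INT 1): INT 1 arrives: push (MAIN, PC=0), enter IRQ1 at PC=0 (depth now 1)
Event 2 (EXEC): [IRQ1] PC=0: DEC 2 -> ACC=-2
Event 3 (EXEC): [IRQ1] PC=1: DEC 3 -> ACC=-5
Event 4 (EXEC): [IRQ1] PC=2: IRET -> resume MAIN at PC=0 (depth now 0)
Event 5 (INT 1): INT 1 arrives: push (MAIN, PC=0), enter IRQ1 at PC=0 (depth now 1)
Event 6 (INT 2): INT 2 arrives: push (IRQ1, PC=0), enter IRQ2 at PC=0 (depth now 2)
Event 7 (EXEC): [IRQ2] PC=0: INC 2 -> ACC=-3
Event 8 (EXEC): [IRQ2] PC=1: INC 2 -> ACC=-1
Event 9 (EXEC): [IRQ2] PC=2: INC 4 -> ACC=3
Event 10 (EXEC): [IRQ2] PC=3: IRET -> resume IRQ1 at PC=0 (depth now 1)
Event 11 (INT 0): INT 0 arrives: push (IRQ1, PC=0), enter IRQ0 at PC=0 (depth now 2)
Event 12 (EXEC): [IRQ0] PC=0: DEC 4 -> ACC=-1
Event 13 (EXEC): [IRQ0] PC=1: IRET -> resume IRQ1 at PC=0 (depth now 1)
Event 14 (EXEC): [IRQ1] PC=0: DEC 2 -> ACC=-3
Event 15 (EXEC): [IRQ1] PC=1: DEC 3 -> ACC=-6
Event 16 (EXEC): [IRQ1] PC=2: IRET -> resume MAIN at PC=0 (depth now 0)
Event 17 (EXEC): [MAIN] PC=0: DEC 1 -> ACC=-7
Event 18 (EXEC): [MAIN] PC=1: NOP
Event 19 (EXEC): [MAIN] PC=2: INC 5 -> ACC=-2
Event 20 (EXEC): [MAIN] PC=3: INC 3 -> ACC=1
Event 21 (INT 2): INT 2 arrives: push (MAIN, PC=4), enter IRQ2 at PC=0 (depth now 1)
Event 22 (EXEC): [IRQ2] PC=0: INC 2 -> ACC=3
Event 23 (EXEC): [IRQ2] PC=1: INC 2 -> ACC=5
Event 24 (EXEC): [IRQ2] PC=2: INC 4 -> ACC=9
Event 25 (EXEC): [IRQ2] PC=3: IRET -> resume MAIN at PC=4 (depth now 0)
Event 26 (EXEC): [MAIN] PC=4: INC 1 -> ACC=10
Event 27 (EXEC): [MAIN] PC=5: INC 3 -> ACC=13
Event 28 (EXEC): [MAIN] PC=6: NOP
Event 29 (EXEC): [MAIN] PC=7: HALT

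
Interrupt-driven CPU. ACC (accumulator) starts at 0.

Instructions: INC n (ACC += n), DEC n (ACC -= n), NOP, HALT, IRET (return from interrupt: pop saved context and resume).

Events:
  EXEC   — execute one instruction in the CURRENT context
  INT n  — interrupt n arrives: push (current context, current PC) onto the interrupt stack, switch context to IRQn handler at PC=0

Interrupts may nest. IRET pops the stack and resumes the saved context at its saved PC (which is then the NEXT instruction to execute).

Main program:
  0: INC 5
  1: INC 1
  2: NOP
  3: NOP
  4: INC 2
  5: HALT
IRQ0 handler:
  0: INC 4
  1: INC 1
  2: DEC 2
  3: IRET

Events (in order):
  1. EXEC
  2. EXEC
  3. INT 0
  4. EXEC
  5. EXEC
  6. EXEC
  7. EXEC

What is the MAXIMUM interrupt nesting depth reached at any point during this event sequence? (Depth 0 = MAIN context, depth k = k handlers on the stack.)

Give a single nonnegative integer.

Event 1 (EXEC): [MAIN] PC=0: INC 5 -> ACC=5 [depth=0]
Event 2 (EXEC): [MAIN] PC=1: INC 1 -> ACC=6 [depth=0]
Event 3 (INT 0): INT 0 arrives: push (MAIN, PC=2), enter IRQ0 at PC=0 (depth now 1) [depth=1]
Event 4 (EXEC): [IRQ0] PC=0: INC 4 -> ACC=10 [depth=1]
Event 5 (EXEC): [IRQ0] PC=1: INC 1 -> ACC=11 [depth=1]
Event 6 (EXEC): [IRQ0] PC=2: DEC 2 -> ACC=9 [depth=1]
Event 7 (EXEC): [IRQ0] PC=3: IRET -> resume MAIN at PC=2 (depth now 0) [depth=0]
Max depth observed: 1

Answer: 1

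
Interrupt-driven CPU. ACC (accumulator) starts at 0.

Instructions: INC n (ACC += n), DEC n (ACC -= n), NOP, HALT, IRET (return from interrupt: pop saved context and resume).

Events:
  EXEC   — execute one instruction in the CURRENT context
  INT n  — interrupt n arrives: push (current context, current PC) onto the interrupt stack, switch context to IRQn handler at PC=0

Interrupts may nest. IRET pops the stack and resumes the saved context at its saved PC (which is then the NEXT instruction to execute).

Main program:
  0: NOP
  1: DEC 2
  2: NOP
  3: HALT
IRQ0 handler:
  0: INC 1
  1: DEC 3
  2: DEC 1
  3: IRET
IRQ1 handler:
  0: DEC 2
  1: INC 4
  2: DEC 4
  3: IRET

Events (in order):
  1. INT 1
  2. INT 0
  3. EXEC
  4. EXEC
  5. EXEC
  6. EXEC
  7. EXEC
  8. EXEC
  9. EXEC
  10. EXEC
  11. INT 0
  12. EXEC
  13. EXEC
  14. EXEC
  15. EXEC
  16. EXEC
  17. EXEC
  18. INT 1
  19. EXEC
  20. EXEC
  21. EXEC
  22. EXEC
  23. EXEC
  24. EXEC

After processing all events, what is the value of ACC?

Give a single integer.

Event 1 (INT 1): INT 1 arrives: push (MAIN, PC=0), enter IRQ1 at PC=0 (depth now 1)
Event 2 (INT 0): INT 0 arrives: push (IRQ1, PC=0), enter IRQ0 at PC=0 (depth now 2)
Event 3 (EXEC): [IRQ0] PC=0: INC 1 -> ACC=1
Event 4 (EXEC): [IRQ0] PC=1: DEC 3 -> ACC=-2
Event 5 (EXEC): [IRQ0] PC=2: DEC 1 -> ACC=-3
Event 6 (EXEC): [IRQ0] PC=3: IRET -> resume IRQ1 at PC=0 (depth now 1)
Event 7 (EXEC): [IRQ1] PC=0: DEC 2 -> ACC=-5
Event 8 (EXEC): [IRQ1] PC=1: INC 4 -> ACC=-1
Event 9 (EXEC): [IRQ1] PC=2: DEC 4 -> ACC=-5
Event 10 (EXEC): [IRQ1] PC=3: IRET -> resume MAIN at PC=0 (depth now 0)
Event 11 (INT 0): INT 0 arrives: push (MAIN, PC=0), enter IRQ0 at PC=0 (depth now 1)
Event 12 (EXEC): [IRQ0] PC=0: INC 1 -> ACC=-4
Event 13 (EXEC): [IRQ0] PC=1: DEC 3 -> ACC=-7
Event 14 (EXEC): [IRQ0] PC=2: DEC 1 -> ACC=-8
Event 15 (EXEC): [IRQ0] PC=3: IRET -> resume MAIN at PC=0 (depth now 0)
Event 16 (EXEC): [MAIN] PC=0: NOP
Event 17 (EXEC): [MAIN] PC=1: DEC 2 -> ACC=-10
Event 18 (INT 1): INT 1 arrives: push (MAIN, PC=2), enter IRQ1 at PC=0 (depth now 1)
Event 19 (EXEC): [IRQ1] PC=0: DEC 2 -> ACC=-12
Event 20 (EXEC): [IRQ1] PC=1: INC 4 -> ACC=-8
Event 21 (EXEC): [IRQ1] PC=2: DEC 4 -> ACC=-12
Event 22 (EXEC): [IRQ1] PC=3: IRET -> resume MAIN at PC=2 (depth now 0)
Event 23 (EXEC): [MAIN] PC=2: NOP
Event 24 (EXEC): [MAIN] PC=3: HALT

Answer: -12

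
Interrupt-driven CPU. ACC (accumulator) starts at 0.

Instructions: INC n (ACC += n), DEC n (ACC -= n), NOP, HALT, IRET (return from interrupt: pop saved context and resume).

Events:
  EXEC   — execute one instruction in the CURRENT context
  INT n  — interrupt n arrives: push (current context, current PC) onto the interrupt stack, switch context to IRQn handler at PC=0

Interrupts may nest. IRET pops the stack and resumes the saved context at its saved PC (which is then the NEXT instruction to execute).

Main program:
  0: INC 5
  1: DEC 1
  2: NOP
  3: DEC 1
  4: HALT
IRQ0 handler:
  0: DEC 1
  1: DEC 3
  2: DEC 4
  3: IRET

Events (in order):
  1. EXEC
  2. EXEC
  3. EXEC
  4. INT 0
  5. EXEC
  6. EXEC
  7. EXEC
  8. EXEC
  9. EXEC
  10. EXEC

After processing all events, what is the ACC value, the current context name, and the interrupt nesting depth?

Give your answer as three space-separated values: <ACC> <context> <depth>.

Event 1 (EXEC): [MAIN] PC=0: INC 5 -> ACC=5
Event 2 (EXEC): [MAIN] PC=1: DEC 1 -> ACC=4
Event 3 (EXEC): [MAIN] PC=2: NOP
Event 4 (INT 0): INT 0 arrives: push (MAIN, PC=3), enter IRQ0 at PC=0 (depth now 1)
Event 5 (EXEC): [IRQ0] PC=0: DEC 1 -> ACC=3
Event 6 (EXEC): [IRQ0] PC=1: DEC 3 -> ACC=0
Event 7 (EXEC): [IRQ0] PC=2: DEC 4 -> ACC=-4
Event 8 (EXEC): [IRQ0] PC=3: IRET -> resume MAIN at PC=3 (depth now 0)
Event 9 (EXEC): [MAIN] PC=3: DEC 1 -> ACC=-5
Event 10 (EXEC): [MAIN] PC=4: HALT

Answer: -5 MAIN 0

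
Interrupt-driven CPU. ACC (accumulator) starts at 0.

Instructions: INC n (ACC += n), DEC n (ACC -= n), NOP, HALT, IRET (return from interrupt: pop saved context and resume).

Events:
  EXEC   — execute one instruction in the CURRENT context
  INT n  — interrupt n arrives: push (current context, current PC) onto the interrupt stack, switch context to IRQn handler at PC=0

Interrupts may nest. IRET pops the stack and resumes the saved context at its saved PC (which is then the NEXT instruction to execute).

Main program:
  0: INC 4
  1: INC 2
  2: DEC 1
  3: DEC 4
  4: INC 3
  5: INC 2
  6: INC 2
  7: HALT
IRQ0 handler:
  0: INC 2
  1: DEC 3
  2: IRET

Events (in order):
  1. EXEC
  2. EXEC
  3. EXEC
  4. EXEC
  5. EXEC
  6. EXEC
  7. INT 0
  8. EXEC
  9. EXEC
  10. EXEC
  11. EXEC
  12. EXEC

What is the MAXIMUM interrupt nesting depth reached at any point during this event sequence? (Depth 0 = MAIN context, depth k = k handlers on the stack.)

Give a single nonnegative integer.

Answer: 1

Derivation:
Event 1 (EXEC): [MAIN] PC=0: INC 4 -> ACC=4 [depth=0]
Event 2 (EXEC): [MAIN] PC=1: INC 2 -> ACC=6 [depth=0]
Event 3 (EXEC): [MAIN] PC=2: DEC 1 -> ACC=5 [depth=0]
Event 4 (EXEC): [MAIN] PC=3: DEC 4 -> ACC=1 [depth=0]
Event 5 (EXEC): [MAIN] PC=4: INC 3 -> ACC=4 [depth=0]
Event 6 (EXEC): [MAIN] PC=5: INC 2 -> ACC=6 [depth=0]
Event 7 (INT 0): INT 0 arrives: push (MAIN, PC=6), enter IRQ0 at PC=0 (depth now 1) [depth=1]
Event 8 (EXEC): [IRQ0] PC=0: INC 2 -> ACC=8 [depth=1]
Event 9 (EXEC): [IRQ0] PC=1: DEC 3 -> ACC=5 [depth=1]
Event 10 (EXEC): [IRQ0] PC=2: IRET -> resume MAIN at PC=6 (depth now 0) [depth=0]
Event 11 (EXEC): [MAIN] PC=6: INC 2 -> ACC=7 [depth=0]
Event 12 (EXEC): [MAIN] PC=7: HALT [depth=0]
Max depth observed: 1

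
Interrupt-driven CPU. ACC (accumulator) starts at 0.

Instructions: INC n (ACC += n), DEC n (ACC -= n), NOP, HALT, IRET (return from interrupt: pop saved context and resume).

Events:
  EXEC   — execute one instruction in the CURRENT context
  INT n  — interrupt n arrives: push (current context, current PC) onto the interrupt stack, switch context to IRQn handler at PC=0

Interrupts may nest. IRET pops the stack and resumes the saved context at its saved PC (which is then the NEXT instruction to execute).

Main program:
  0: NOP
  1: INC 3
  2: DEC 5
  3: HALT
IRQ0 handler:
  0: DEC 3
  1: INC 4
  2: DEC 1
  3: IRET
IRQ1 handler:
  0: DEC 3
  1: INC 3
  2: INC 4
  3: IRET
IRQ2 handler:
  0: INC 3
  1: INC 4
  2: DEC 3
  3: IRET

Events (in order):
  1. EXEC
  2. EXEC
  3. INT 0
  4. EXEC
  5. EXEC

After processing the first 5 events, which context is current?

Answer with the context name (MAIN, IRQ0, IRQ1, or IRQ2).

Answer: IRQ0

Derivation:
Event 1 (EXEC): [MAIN] PC=0: NOP
Event 2 (EXEC): [MAIN] PC=1: INC 3 -> ACC=3
Event 3 (INT 0): INT 0 arrives: push (MAIN, PC=2), enter IRQ0 at PC=0 (depth now 1)
Event 4 (EXEC): [IRQ0] PC=0: DEC 3 -> ACC=0
Event 5 (EXEC): [IRQ0] PC=1: INC 4 -> ACC=4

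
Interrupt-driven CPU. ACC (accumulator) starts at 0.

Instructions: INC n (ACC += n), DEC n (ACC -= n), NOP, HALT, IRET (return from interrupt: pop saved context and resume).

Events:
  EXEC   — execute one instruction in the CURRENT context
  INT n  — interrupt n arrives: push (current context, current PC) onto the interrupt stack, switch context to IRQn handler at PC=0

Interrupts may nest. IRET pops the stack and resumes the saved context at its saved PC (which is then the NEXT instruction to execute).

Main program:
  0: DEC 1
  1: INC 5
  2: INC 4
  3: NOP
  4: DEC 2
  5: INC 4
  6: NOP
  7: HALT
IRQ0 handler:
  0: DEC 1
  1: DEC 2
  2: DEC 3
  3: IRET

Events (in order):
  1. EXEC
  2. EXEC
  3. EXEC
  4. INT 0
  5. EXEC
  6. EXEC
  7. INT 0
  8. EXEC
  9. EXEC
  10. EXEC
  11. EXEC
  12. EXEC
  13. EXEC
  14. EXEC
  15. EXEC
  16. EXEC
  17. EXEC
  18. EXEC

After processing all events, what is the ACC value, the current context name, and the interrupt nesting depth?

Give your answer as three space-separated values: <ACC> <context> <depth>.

Event 1 (EXEC): [MAIN] PC=0: DEC 1 -> ACC=-1
Event 2 (EXEC): [MAIN] PC=1: INC 5 -> ACC=4
Event 3 (EXEC): [MAIN] PC=2: INC 4 -> ACC=8
Event 4 (INT 0): INT 0 arrives: push (MAIN, PC=3), enter IRQ0 at PC=0 (depth now 1)
Event 5 (EXEC): [IRQ0] PC=0: DEC 1 -> ACC=7
Event 6 (EXEC): [IRQ0] PC=1: DEC 2 -> ACC=5
Event 7 (INT 0): INT 0 arrives: push (IRQ0, PC=2), enter IRQ0 at PC=0 (depth now 2)
Event 8 (EXEC): [IRQ0] PC=0: DEC 1 -> ACC=4
Event 9 (EXEC): [IRQ0] PC=1: DEC 2 -> ACC=2
Event 10 (EXEC): [IRQ0] PC=2: DEC 3 -> ACC=-1
Event 11 (EXEC): [IRQ0] PC=3: IRET -> resume IRQ0 at PC=2 (depth now 1)
Event 12 (EXEC): [IRQ0] PC=2: DEC 3 -> ACC=-4
Event 13 (EXEC): [IRQ0] PC=3: IRET -> resume MAIN at PC=3 (depth now 0)
Event 14 (EXEC): [MAIN] PC=3: NOP
Event 15 (EXEC): [MAIN] PC=4: DEC 2 -> ACC=-6
Event 16 (EXEC): [MAIN] PC=5: INC 4 -> ACC=-2
Event 17 (EXEC): [MAIN] PC=6: NOP
Event 18 (EXEC): [MAIN] PC=7: HALT

Answer: -2 MAIN 0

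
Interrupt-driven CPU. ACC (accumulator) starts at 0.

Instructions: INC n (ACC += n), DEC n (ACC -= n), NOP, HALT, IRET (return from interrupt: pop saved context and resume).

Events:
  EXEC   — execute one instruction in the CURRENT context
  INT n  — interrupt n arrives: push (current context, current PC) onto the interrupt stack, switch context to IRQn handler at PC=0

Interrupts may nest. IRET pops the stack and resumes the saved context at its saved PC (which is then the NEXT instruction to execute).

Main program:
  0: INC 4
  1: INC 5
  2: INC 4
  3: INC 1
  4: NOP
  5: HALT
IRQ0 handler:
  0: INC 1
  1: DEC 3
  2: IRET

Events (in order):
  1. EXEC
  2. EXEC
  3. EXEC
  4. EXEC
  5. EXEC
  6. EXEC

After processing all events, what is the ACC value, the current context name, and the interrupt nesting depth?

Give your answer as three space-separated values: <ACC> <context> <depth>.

Answer: 14 MAIN 0

Derivation:
Event 1 (EXEC): [MAIN] PC=0: INC 4 -> ACC=4
Event 2 (EXEC): [MAIN] PC=1: INC 5 -> ACC=9
Event 3 (EXEC): [MAIN] PC=2: INC 4 -> ACC=13
Event 4 (EXEC): [MAIN] PC=3: INC 1 -> ACC=14
Event 5 (EXEC): [MAIN] PC=4: NOP
Event 6 (EXEC): [MAIN] PC=5: HALT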